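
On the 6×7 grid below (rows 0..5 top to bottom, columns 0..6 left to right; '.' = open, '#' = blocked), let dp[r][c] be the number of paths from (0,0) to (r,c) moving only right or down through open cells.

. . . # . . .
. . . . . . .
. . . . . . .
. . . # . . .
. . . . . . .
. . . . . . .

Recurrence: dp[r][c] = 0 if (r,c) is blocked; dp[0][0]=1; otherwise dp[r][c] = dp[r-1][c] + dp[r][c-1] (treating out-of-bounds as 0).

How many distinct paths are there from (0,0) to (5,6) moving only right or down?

216

r\c   0   1   2   3   4   5   6
  0   1   1   1   0   0   0   0
  1   1   2   3   3   3   3   3
  2   1   3   6   9  12  15  18
  3   1   4  10   0  12  27  45
  4   1   5  15  15  27  54  99
  5   1   6  21  36  63 117 216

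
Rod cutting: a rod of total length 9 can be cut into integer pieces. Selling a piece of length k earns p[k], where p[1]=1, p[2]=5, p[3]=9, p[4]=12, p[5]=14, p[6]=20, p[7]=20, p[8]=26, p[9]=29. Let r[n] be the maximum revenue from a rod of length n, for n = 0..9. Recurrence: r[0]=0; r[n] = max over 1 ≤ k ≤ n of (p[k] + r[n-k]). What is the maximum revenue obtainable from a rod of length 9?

29

   n    0    1    2    3    4    5    6    7    8    9
r[n]    0    1    5    9   12   14   20   21   26   29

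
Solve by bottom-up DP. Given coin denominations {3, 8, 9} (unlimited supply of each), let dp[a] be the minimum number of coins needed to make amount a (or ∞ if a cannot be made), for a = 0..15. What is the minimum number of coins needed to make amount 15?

3

 a  0  1  2  3  4  5  6  7  8  9 10 11 12 13 14 15
dp  0  -  -  1  -  -  2  -  1  1  -  2  2  -  3  3
(- denotes ∞ / unreachable)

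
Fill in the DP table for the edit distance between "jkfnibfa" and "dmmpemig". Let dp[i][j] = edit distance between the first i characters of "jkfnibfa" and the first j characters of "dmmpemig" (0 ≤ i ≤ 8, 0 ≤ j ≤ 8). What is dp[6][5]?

6

   ''  d  m  m  p  e  m  i  g
''  0  1  2  3  4  5  6  7  8
 j  1  1  2  3  4  5  6  7  8
 k  2  2  2  3  4  5  6  7  8
 f  3  3  3  3  4  5  6  7  8
 n  4  4  4  4  4  5  6  7  8
 i  5  5  5  5  5  5  6  6  7
 b  6  6  6  6  6  6  6  7  7
 f  7  7  7  7  7  7  7  7  8
 a  8  8  8  8  8  8  8  8  8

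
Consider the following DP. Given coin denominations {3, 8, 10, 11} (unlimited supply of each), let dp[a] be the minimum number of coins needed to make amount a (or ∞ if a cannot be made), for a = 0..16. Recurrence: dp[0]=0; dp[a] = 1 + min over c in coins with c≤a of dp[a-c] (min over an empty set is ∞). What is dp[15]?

 a  0  1  2  3  4  5  6  7  8  9 10 11 12 13 14 15 16
dp  0  -  -  1  -  -  2  -  1  3  1  1  4  2  2  5  2
(- denotes ∞ / unreachable)

5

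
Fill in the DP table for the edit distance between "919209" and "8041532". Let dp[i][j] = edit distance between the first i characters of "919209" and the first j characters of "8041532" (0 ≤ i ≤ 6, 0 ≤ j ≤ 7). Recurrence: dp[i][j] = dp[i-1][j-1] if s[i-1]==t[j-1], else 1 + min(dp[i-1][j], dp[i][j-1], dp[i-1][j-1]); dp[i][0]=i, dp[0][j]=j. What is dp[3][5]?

4

   ''  8  0  4  1  5  3  2
''  0  1  2  3  4  5  6  7
 9  1  1  2  3  4  5  6  7
 1  2  2  2  3  3  4  5  6
 9  3  3  3  3  4  4  5  6
 2  4  4  4  4  4  5  5  5
 0  5  5  4  5  5  5  6  6
 9  6  6  5  5  6  6  6  7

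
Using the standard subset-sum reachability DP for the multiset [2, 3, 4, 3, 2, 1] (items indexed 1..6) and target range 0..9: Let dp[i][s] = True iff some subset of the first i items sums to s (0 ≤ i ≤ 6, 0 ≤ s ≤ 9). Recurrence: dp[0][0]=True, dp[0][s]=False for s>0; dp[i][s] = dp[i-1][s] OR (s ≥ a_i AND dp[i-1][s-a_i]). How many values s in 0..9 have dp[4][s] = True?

i\s   0   1   2   3   4   5   6   7   8   9
  0   T   F   F   F   F   F   F   F   F   F
  1   T   F   T   F   F   F   F   F   F   F
  2   T   F   T   T   F   T   F   F   F   F
  3   T   F   T   T   T   T   T   T   F   T
  4   T   F   T   T   T   T   T   T   T   T
  5   T   F   T   T   T   T   T   T   T   T
  6   T   T   T   T   T   T   T   T   T   T

9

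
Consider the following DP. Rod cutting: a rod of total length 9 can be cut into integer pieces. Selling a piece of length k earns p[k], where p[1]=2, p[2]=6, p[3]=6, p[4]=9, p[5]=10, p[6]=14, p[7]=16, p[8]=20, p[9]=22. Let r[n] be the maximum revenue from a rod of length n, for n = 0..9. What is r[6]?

18

   n    0    1    2    3    4    5    6    7    8    9
r[n]    0    2    6    8   12   14   18   20   24   26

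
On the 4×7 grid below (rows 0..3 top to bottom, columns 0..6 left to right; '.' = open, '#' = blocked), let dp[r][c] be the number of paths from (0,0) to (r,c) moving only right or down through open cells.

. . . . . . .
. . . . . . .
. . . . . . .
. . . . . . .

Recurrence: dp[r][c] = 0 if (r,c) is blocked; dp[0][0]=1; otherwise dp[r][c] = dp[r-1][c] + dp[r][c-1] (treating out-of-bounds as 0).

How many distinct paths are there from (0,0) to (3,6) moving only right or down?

r\c   0   1   2   3   4   5   6
  0   1   1   1   1   1   1   1
  1   1   2   3   4   5   6   7
  2   1   3   6  10  15  21  28
  3   1   4  10  20  35  56  84

84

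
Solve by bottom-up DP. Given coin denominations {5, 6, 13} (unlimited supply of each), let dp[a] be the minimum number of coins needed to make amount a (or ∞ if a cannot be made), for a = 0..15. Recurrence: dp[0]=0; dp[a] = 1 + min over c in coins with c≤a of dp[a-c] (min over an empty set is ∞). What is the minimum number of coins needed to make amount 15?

3

 a  0  1  2  3  4  5  6  7  8  9 10 11 12 13 14 15
dp  0  -  -  -  -  1  1  -  -  -  2  2  2  1  -  3
(- denotes ∞ / unreachable)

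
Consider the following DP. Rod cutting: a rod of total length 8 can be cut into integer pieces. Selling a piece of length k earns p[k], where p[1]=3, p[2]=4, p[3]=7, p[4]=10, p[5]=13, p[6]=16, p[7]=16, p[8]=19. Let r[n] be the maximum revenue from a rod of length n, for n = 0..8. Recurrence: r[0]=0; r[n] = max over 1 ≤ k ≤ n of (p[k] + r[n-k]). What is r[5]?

   n    0    1    2    3    4    5    6    7    8
r[n]    0    3    6    9   12   15   18   21   24

15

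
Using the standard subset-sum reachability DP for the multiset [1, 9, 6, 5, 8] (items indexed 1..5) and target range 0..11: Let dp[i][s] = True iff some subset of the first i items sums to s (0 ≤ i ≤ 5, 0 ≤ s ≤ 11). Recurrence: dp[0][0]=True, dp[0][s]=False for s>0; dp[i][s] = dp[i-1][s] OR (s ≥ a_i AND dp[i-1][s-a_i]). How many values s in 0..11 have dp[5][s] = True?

i\s   0   1   2   3   4   5   6   7   8   9  10  11
  0   T   F   F   F   F   F   F   F   F   F   F   F
  1   T   T   F   F   F   F   F   F   F   F   F   F
  2   T   T   F   F   F   F   F   F   F   T   T   F
  3   T   T   F   F   F   F   T   T   F   T   T   F
  4   T   T   F   F   F   T   T   T   F   T   T   T
  5   T   T   F   F   F   T   T   T   T   T   T   T

9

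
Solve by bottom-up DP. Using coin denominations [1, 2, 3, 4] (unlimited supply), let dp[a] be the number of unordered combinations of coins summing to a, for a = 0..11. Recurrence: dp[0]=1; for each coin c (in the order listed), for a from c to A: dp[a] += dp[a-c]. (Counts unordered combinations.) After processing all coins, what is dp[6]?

after  coin     0     1     2     3     4     5     6     7     8     9    10    11
          1     1     1     1     1     1     1     1     1     1     1     1     1
          2     1     1     2     2     3     3     4     4     5     5     6     6
          3     1     1     2     3     4     5     7     8    10    12    14    16
          4     1     1     2     3     5     6     9    11    15    18    23    27

9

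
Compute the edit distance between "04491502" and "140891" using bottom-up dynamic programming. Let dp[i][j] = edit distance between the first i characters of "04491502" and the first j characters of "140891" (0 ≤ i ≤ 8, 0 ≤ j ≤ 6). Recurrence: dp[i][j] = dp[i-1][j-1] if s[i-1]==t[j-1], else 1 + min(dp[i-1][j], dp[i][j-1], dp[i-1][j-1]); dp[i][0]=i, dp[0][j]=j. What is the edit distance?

6

   ''  1  4  0  8  9  1
''  0  1  2  3  4  5  6
 0  1  1  2  2  3  4  5
 4  2  2  1  2  3  4  5
 4  3  3  2  2  3  4  5
 9  4  4  3  3  3  3  4
 1  5  4  4  4  4  4  3
 5  6  5  5  5  5  5  4
 0  7  6  6  5  6  6  5
 2  8  7  7  6  6  7  6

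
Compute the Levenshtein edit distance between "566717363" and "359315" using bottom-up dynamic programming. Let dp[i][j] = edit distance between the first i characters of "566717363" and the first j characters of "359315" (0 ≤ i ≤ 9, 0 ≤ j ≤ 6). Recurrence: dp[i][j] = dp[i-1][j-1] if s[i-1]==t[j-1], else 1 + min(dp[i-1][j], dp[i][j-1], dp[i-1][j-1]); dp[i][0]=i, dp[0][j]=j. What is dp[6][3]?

6

   ''  3  5  9  3  1  5
''  0  1  2  3  4  5  6
 5  1  1  1  2  3  4  5
 6  2  2  2  2  3  4  5
 6  3  3  3  3  3  4  5
 7  4  4  4  4  4  4  5
 1  5  5  5  5  5  4  5
 7  6  6  6  6  6  5  5
 3  7  6  7  7  6  6  6
 6  8  7  7  8  7  7  7
 3  9  8  8  8  8  8  8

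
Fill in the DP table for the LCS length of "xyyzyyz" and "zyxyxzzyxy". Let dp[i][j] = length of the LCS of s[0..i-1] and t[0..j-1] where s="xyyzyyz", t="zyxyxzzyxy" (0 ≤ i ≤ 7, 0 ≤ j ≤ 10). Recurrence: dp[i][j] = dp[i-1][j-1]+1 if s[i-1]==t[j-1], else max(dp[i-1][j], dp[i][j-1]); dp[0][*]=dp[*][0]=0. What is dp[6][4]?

3

   ''  z  y  x  y  x  z  z  y  x  y
''  0  0  0  0  0  0  0  0  0  0  0
 x  0  0  0  1  1  1  1  1  1  1  1
 y  0  0  1  1  2  2  2  2  2  2  2
 y  0  0  1  1  2  2  2  2  3  3  3
 z  0  1  1  1  2  2  3  3  3  3  3
 y  0  1  2  2  2  2  3  3  4  4  4
 y  0  1  2  2  3  3  3  3  4  4  5
 z  0  1  2  2  3  3  4  4  4  4  5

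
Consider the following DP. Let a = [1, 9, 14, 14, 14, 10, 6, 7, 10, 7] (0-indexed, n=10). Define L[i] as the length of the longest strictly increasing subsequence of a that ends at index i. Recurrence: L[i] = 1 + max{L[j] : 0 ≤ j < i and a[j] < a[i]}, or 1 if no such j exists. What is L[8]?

   i    0    1    2    3    4    5    6    7    8    9
a[i]    1    9   14   14   14   10    6    7   10    7
L[i]    1    2    3    3    3    3    2    3    4    3

4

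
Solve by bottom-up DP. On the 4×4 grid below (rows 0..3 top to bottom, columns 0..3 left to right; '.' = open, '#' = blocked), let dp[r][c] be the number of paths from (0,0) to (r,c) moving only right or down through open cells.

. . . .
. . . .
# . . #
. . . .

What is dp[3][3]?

7

r\c   0   1   2   3
  0   1   1   1   1
  1   1   2   3   4
  2   0   2   5   0
  3   0   2   7   7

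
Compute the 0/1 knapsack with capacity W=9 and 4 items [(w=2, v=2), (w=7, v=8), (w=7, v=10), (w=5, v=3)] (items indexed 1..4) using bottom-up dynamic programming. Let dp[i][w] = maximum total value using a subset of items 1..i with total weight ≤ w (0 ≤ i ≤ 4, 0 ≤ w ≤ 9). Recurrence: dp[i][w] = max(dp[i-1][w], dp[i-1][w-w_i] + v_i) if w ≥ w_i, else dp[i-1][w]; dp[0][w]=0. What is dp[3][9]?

12

i\w   0   1   2   3   4   5   6   7   8   9
  0   0   0   0   0   0   0   0   0   0   0
  1   0   0   2   2   2   2   2   2   2   2
  2   0   0   2   2   2   2   2   8   8  10
  3   0   0   2   2   2   2   2  10  10  12
  4   0   0   2   2   2   3   3  10  10  12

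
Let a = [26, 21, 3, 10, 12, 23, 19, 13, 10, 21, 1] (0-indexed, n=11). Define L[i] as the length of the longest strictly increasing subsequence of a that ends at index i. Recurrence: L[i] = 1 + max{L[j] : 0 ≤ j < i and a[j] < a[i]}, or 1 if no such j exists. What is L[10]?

1

   i    0    1    2    3    4    5    6    7    8    9   10
a[i]   26   21    3   10   12   23   19   13   10   21    1
L[i]    1    1    1    2    3    4    4    4    2    5    1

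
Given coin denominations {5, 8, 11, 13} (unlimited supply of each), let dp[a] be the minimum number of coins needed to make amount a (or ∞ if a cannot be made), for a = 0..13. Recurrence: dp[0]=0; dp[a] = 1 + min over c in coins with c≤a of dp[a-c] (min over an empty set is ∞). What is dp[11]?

 a  0  1  2  3  4  5  6  7  8  9 10 11 12 13
dp  0  -  -  -  -  1  -  -  1  -  2  1  -  1
(- denotes ∞ / unreachable)

1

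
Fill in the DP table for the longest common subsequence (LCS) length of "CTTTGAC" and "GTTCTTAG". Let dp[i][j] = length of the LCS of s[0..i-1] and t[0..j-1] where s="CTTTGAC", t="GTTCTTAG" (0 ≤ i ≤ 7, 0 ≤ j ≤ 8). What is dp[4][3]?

   ''  G  T  T  C  T  T  A  G
''  0  0  0  0  0  0  0  0  0
 C  0  0  0  0  1  1  1  1  1
 T  0  0  1  1  1  2  2  2  2
 T  0  0  1  2  2  2  3  3  3
 T  0  0  1  2  2  3  3  3  3
 G  0  1  1  2  2  3  3  3  4
 A  0  1  1  2  2  3  3  4  4
 C  0  1  1  2  3  3  3  4  4

2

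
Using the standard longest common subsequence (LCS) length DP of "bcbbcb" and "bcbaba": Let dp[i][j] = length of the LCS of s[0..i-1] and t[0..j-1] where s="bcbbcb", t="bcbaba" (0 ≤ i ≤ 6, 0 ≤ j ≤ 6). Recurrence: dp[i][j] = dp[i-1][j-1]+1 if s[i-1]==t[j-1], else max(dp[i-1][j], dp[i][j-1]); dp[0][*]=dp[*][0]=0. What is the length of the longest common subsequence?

4

   ''  b  c  b  a  b  a
''  0  0  0  0  0  0  0
 b  0  1  1  1  1  1  1
 c  0  1  2  2  2  2  2
 b  0  1  2  3  3  3  3
 b  0  1  2  3  3  4  4
 c  0  1  2  3  3  4  4
 b  0  1  2  3  3  4  4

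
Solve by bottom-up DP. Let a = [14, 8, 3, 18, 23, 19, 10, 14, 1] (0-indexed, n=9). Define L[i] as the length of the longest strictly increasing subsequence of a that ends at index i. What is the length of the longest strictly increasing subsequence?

3

   i    0    1    2    3    4    5    6    7    8
a[i]   14    8    3   18   23   19   10   14    1
L[i]    1    1    1    2    3    3    2    3    1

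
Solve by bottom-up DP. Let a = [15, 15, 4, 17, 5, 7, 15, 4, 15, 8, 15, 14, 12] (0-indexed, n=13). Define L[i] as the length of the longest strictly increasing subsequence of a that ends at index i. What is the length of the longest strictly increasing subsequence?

   i    0    1    2    3    4    5    6    7    8    9   10   11   12
a[i]   15   15    4   17    5    7   15    4   15    8   15   14   12
L[i]    1    1    1    2    2    3    4    1    4    4    5    5    5

5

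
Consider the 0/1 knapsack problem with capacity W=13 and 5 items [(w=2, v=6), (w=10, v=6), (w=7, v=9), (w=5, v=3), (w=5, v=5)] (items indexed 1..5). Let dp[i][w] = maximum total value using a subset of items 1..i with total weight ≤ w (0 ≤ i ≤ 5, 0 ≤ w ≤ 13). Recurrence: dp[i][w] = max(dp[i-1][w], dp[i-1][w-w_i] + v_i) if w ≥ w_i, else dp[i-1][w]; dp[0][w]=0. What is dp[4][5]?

i\w   0   1   2   3   4   5   6   7   8   9  10  11  12  13
  0   0   0   0   0   0   0   0   0   0   0   0   0   0   0
  1   0   0   6   6   6   6   6   6   6   6   6   6   6   6
  2   0   0   6   6   6   6   6   6   6   6   6   6  12  12
  3   0   0   6   6   6   6   6   9   9  15  15  15  15  15
  4   0   0   6   6   6   6   6   9   9  15  15  15  15  15
  5   0   0   6   6   6   6   6  11  11  15  15  15  15  15

6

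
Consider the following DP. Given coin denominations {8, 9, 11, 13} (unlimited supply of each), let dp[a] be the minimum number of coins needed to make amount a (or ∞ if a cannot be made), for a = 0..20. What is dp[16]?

 a  0  1  2  3  4  5  6  7  8  9 10 11 12 13 14 15 16 17 18 19 20
dp  0  -  -  -  -  -  -  -  1  1  -  1  -  1  -  -  2  2  2  2  2
(- denotes ∞ / unreachable)

2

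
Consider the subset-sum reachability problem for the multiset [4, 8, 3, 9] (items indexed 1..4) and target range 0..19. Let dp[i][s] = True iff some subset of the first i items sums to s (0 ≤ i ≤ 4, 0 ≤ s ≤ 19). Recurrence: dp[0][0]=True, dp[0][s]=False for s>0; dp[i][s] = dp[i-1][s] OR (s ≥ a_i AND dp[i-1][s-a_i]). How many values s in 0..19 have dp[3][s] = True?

i\s   0   1   2   3   4   5   6   7   8   9  10  11  12  13  14  15  16  17  18  19
  0   T   F   F   F   F   F   F   F   F   F   F   F   F   F   F   F   F   F   F   F
  1   T   F   F   F   T   F   F   F   F   F   F   F   F   F   F   F   F   F   F   F
  2   T   F   F   F   T   F   F   F   T   F   F   F   T   F   F   F   F   F   F   F
  3   T   F   F   T   T   F   F   T   T   F   F   T   T   F   F   T   F   F   F   F
  4   T   F   F   T   T   F   F   T   T   T   F   T   T   T   F   T   T   T   F   F

8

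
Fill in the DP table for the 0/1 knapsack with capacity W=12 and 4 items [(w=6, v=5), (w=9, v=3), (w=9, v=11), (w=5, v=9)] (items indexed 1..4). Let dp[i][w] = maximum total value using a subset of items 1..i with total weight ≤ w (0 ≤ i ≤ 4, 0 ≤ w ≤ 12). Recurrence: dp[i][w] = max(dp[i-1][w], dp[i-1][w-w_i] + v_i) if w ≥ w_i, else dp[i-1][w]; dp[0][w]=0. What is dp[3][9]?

i\w   0   1   2   3   4   5   6   7   8   9  10  11  12
  0   0   0   0   0   0   0   0   0   0   0   0   0   0
  1   0   0   0   0   0   0   5   5   5   5   5   5   5
  2   0   0   0   0   0   0   5   5   5   5   5   5   5
  3   0   0   0   0   0   0   5   5   5  11  11  11  11
  4   0   0   0   0   0   9   9   9   9  11  11  14  14

11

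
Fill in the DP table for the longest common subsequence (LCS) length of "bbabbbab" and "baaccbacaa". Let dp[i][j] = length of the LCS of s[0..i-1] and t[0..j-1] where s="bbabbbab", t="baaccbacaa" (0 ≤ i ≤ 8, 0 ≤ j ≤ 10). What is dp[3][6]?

   ''  b  a  a  c  c  b  a  c  a  a
''  0  0  0  0  0  0  0  0  0  0  0
 b  0  1  1  1  1  1  1  1  1  1  1
 b  0  1  1  1  1  1  2  2  2  2  2
 a  0  1  2  2  2  2  2  3  3  3  3
 b  0  1  2  2  2  2  3  3  3  3  3
 b  0  1  2  2  2  2  3  3  3  3  3
 b  0  1  2  2  2  2  3  3  3  3  3
 a  0  1  2  3  3  3  3  4  4  4  4
 b  0  1  2  3  3  3  4  4  4  4  4

2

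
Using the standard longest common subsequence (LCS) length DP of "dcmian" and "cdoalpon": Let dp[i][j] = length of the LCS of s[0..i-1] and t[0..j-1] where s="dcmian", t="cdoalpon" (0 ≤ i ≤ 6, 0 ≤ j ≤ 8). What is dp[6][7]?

   ''  c  d  o  a  l  p  o  n
''  0  0  0  0  0  0  0  0  0
 d  0  0  1  1  1  1  1  1  1
 c  0  1  1  1  1  1  1  1  1
 m  0  1  1  1  1  1  1  1  1
 i  0  1  1  1  1  1  1  1  1
 a  0  1  1  1  2  2  2  2  2
 n  0  1  1  1  2  2  2  2  3

2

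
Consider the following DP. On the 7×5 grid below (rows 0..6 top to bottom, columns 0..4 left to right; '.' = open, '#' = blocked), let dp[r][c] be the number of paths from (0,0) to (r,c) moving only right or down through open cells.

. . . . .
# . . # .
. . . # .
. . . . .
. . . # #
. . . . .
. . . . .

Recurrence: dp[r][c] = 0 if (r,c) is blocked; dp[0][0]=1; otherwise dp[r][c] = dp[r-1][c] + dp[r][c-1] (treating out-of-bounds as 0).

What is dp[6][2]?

7

r\c   0   1   2   3   4
  0   1   1   1   1   1
  1   0   1   2   0   1
  2   0   1   3   0   1
  3   0   1   4   4   5
  4   0   1   5   0   0
  5   0   1   6   6   6
  6   0   1   7  13  19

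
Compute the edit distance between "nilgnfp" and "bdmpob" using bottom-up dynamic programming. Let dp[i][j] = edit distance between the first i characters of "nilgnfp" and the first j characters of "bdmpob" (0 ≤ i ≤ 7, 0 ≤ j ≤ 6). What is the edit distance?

   ''  b  d  m  p  o  b
''  0  1  2  3  4  5  6
 n  1  1  2  3  4  5  6
 i  2  2  2  3  4  5  6
 l  3  3  3  3  4  5  6
 g  4  4  4  4  4  5  6
 n  5  5  5  5  5  5  6
 f  6  6  6  6  6  6  6
 p  7  7  7  7  6  7  7

7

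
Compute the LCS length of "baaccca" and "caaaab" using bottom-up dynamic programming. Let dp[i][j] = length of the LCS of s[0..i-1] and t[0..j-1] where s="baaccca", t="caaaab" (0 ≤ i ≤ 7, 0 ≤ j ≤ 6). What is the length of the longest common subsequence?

   ''  c  a  a  a  a  b
''  0  0  0  0  0  0  0
 b  0  0  0  0  0  0  1
 a  0  0  1  1  1  1  1
 a  0  0  1  2  2  2  2
 c  0  1  1  2  2  2  2
 c  0  1  1  2  2  2  2
 c  0  1  1  2  2  2  2
 a  0  1  2  2  3  3  3

3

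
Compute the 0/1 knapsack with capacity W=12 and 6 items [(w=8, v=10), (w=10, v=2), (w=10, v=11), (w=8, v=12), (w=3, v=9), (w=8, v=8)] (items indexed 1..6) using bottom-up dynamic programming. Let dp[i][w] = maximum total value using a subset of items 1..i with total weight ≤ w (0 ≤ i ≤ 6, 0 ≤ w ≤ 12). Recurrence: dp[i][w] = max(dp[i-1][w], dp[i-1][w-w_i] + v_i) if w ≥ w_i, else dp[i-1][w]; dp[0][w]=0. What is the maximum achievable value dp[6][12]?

i\w   0   1   2   3   4   5   6   7   8   9  10  11  12
  0   0   0   0   0   0   0   0   0   0   0   0   0   0
  1   0   0   0   0   0   0   0   0  10  10  10  10  10
  2   0   0   0   0   0   0   0   0  10  10  10  10  10
  3   0   0   0   0   0   0   0   0  10  10  11  11  11
  4   0   0   0   0   0   0   0   0  12  12  12  12  12
  5   0   0   0   9   9   9   9   9  12  12  12  21  21
  6   0   0   0   9   9   9   9   9  12  12  12  21  21

21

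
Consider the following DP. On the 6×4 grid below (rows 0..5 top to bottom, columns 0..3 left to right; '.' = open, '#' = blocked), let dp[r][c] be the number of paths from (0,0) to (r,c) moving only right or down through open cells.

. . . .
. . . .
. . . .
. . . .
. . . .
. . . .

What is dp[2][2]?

r\c   0   1   2   3
  0   1   1   1   1
  1   1   2   3   4
  2   1   3   6  10
  3   1   4  10  20
  4   1   5  15  35
  5   1   6  21  56

6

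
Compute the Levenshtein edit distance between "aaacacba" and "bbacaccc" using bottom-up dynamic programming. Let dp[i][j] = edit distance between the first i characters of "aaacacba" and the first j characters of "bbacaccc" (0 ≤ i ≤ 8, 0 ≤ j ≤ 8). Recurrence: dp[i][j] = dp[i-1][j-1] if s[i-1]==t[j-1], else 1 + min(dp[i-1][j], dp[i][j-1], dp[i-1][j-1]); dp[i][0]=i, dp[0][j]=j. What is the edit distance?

4

   ''  b  b  a  c  a  c  c  c
''  0  1  2  3  4  5  6  7  8
 a  1  1  2  2  3  4  5  6  7
 a  2  2  2  2  3  3  4  5  6
 a  3  3  3  2  3  3  4  5  6
 c  4  4  4  3  2  3  3  4  5
 a  5  5  5  4  3  2  3  4  5
 c  6  6  6  5  4  3  2  3  4
 b  7  6  6  6  5  4  3  3  4
 a  8  7  7  6  6  5  4  4  4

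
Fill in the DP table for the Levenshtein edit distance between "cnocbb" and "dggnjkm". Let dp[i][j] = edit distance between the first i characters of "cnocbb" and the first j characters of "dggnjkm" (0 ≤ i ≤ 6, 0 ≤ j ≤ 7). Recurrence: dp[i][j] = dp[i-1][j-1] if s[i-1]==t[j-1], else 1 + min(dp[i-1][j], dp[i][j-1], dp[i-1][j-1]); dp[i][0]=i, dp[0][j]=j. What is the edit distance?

7

   ''  d  g  g  n  j  k  m
''  0  1  2  3  4  5  6  7
 c  1  1  2  3  4  5  6  7
 n  2  2  2  3  3  4  5  6
 o  3  3  3  3  4  4  5  6
 c  4  4  4  4  4  5  5  6
 b  5  5  5  5  5  5  6  6
 b  6  6  6  6  6  6  6  7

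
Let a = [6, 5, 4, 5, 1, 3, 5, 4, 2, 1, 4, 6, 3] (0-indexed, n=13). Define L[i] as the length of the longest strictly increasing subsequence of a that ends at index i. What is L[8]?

   i    0    1    2    3    4    5    6    7    8    9   10   11   12
a[i]    6    5    4    5    1    3    5    4    2    1    4    6    3
L[i]    1    1    1    2    1    2    3    3    2    1    3    4    3

2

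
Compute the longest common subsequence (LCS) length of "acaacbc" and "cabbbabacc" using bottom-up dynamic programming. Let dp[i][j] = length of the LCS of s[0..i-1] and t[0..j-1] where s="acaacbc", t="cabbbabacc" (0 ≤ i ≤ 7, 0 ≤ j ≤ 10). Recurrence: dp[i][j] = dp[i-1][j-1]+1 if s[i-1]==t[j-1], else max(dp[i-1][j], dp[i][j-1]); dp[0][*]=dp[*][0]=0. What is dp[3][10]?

2

   ''  c  a  b  b  b  a  b  a  c  c
''  0  0  0  0  0  0  0  0  0  0  0
 a  0  0  1  1  1  1  1  1  1  1  1
 c  0  1  1  1  1  1  1  1  1  2  2
 a  0  1  2  2  2  2  2  2  2  2  2
 a  0  1  2  2  2  2  3  3  3  3  3
 c  0  1  2  2  2  2  3  3  3  4  4
 b  0  1  2  3  3  3  3  4  4  4  4
 c  0  1  2  3  3  3  3  4  4  5  5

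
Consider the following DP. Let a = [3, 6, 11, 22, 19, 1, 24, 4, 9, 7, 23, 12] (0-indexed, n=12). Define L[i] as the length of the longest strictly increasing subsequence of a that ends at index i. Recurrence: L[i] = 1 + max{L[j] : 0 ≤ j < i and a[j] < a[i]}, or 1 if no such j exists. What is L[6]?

5

   i    0    1    2    3    4    5    6    7    8    9   10   11
a[i]    3    6   11   22   19    1   24    4    9    7   23   12
L[i]    1    2    3    4    4    1    5    2    3    3    5    4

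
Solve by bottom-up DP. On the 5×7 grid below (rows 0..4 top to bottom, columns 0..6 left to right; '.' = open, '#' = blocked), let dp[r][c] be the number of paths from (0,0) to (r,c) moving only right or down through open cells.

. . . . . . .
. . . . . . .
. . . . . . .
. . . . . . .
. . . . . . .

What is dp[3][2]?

r\c   0   1   2   3   4   5   6
  0   1   1   1   1   1   1   1
  1   1   2   3   4   5   6   7
  2   1   3   6  10  15  21  28
  3   1   4  10  20  35  56  84
  4   1   5  15  35  70 126 210

10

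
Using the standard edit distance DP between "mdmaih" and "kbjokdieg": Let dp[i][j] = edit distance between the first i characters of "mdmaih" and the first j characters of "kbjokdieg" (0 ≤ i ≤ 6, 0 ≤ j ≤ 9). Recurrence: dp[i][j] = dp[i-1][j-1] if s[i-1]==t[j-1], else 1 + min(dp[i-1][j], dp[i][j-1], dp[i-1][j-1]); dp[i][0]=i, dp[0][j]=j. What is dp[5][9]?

8

   ''  k  b  j  o  k  d  i  e  g
''  0  1  2  3  4  5  6  7  8  9
 m  1  1  2  3  4  5  6  7  8  9
 d  2  2  2  3  4  5  5  6  7  8
 m  3  3  3  3  4  5  6  6  7  8
 a  4  4  4  4  4  5  6  7  7  8
 i  5  5  5  5  5  5  6  6  7  8
 h  6  6  6  6  6  6  6  7  7  8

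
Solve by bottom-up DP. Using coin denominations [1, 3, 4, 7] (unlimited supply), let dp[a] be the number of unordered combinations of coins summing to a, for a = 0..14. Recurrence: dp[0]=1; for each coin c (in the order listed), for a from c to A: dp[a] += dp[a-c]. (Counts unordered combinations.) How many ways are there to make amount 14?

after  coin     0     1     2     3     4     5     6     7     8     9    10    11    12    13    14
          1     1     1     1     1     1     1     1     1     1     1     1     1     1     1     1
          3     1     1     1     2     2     2     3     3     3     4     4     4     5     5     5
          4     1     1     1     2     3     3     4     5     6     7     8     9    11    12    13
          7     1     1     1     2     3     3     4     6     7     8    10    12    14    16    19

19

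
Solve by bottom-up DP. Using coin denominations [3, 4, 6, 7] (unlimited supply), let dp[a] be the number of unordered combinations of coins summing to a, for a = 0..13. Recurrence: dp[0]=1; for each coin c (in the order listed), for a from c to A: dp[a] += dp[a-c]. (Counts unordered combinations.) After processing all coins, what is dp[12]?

after  coin     0     1     2     3     4     5     6     7     8     9    10    11    12    13
          3     1     0     0     1     0     0     1     0     0     1     0     0     1     0
          4     1     0     0     1     1     0     1     1     1     1     1     1     2     1
          6     1     0     0     1     1     0     2     1     1     2     2     1     4     2
          7     1     0     0     1     1     0     2     2     1     2     3     2     4     4

4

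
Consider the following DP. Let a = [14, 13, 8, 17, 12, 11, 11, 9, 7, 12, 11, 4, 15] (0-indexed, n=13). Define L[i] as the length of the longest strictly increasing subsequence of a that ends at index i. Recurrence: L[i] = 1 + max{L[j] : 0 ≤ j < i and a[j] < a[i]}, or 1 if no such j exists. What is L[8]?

1

   i    0    1    2    3    4    5    6    7    8    9   10   11   12
a[i]   14   13    8   17   12   11   11    9    7   12   11    4   15
L[i]    1    1    1    2    2    2    2    2    1    3    3    1    4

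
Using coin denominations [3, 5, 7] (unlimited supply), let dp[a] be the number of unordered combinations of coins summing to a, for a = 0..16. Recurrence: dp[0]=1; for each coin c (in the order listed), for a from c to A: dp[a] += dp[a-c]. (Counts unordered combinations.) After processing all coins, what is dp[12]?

after  coin     0     1     2     3     4     5     6     7     8     9    10    11    12    13    14    15    16
          3     1     0     0     1     0     0     1     0     0     1     0     0     1     0     0     1     0
          5     1     0     0     1     0     1     1     0     1     1     1     1     1     1     1     2     1
          7     1     0     0     1     0     1     1     1     1     1     2     1     2     2     2     3     2

2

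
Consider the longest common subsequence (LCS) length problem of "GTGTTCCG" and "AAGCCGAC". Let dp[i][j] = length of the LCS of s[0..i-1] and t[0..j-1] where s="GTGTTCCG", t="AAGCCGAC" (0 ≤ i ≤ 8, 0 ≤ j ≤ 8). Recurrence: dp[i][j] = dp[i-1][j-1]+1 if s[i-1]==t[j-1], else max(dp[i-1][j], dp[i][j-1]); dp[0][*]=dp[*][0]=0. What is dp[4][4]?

1

   ''  A  A  G  C  C  G  A  C
''  0  0  0  0  0  0  0  0  0
 G  0  0  0  1  1  1  1  1  1
 T  0  0  0  1  1  1  1  1  1
 G  0  0  0  1  1  1  2  2  2
 T  0  0  0  1  1  1  2  2  2
 T  0  0  0  1  1  1  2  2  2
 C  0  0  0  1  2  2  2  2  3
 C  0  0  0  1  2  3  3  3  3
 G  0  0  0  1  2  3  4  4  4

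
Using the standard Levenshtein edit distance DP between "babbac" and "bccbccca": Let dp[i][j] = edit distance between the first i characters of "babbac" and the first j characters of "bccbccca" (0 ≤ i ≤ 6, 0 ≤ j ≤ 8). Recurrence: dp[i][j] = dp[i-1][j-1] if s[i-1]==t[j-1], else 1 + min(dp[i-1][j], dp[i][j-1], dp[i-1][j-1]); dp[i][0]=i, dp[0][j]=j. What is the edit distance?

   ''  b  c  c  b  c  c  c  a
''  0  1  2  3  4  5  6  7  8
 b  1  0  1  2  3  4  5  6  7
 a  2  1  1  2  3  4  5  6  6
 b  3  2  2  2  2  3  4  5  6
 b  4  3  3  3  2  3  4  5  6
 a  5  4  4  4  3  3  4  5  5
 c  6  5  4  4  4  3  3  4  5

5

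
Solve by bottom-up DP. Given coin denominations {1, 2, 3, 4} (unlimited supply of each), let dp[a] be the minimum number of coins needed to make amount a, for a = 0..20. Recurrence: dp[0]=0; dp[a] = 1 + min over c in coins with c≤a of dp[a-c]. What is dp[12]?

 a  0  1  2  3  4  5  6  7  8  9 10 11 12 13 14 15 16 17 18 19 20
dp  0  1  1  1  1  2  2  2  2  3  3  3  3  4  4  4  4  5  5  5  5

3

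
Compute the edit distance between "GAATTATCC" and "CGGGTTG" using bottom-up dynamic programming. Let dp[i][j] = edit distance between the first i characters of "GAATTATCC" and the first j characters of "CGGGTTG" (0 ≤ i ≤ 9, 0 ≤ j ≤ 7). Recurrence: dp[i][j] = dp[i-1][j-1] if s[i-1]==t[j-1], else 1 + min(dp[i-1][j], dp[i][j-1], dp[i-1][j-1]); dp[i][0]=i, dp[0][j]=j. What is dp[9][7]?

   ''  C  G  G  G  T  T  G
''  0  1  2  3  4  5  6  7
 G  1  1  1  2  3  4  5  6
 A  2  2  2  2  3  4  5  6
 A  3  3  3  3  3  4  5  6
 T  4  4  4  4  4  3  4  5
 T  5  5  5  5  5  4  3  4
 A  6  6  6  6  6  5  4  4
 T  7  7  7  7  7  6  5  5
 C  8  7  8  8  8  7  6  6
 C  9  8  8  9  9  8  7  7

7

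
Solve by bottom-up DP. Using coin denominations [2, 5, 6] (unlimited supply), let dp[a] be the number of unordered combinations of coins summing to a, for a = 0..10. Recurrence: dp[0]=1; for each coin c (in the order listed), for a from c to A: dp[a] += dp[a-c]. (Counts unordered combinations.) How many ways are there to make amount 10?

3

after  coin     0     1     2     3     4     5     6     7     8     9    10
          2     1     0     1     0     1     0     1     0     1     0     1
          5     1     0     1     0     1     1     1     1     1     1     2
          6     1     0     1     0     1     1     2     1     2     1     3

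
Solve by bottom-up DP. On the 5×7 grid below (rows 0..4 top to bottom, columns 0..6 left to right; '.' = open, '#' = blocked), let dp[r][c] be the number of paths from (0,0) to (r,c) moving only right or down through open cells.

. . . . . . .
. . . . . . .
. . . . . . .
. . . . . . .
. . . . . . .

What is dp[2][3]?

r\c   0   1   2   3   4   5   6
  0   1   1   1   1   1   1   1
  1   1   2   3   4   5   6   7
  2   1   3   6  10  15  21  28
  3   1   4  10  20  35  56  84
  4   1   5  15  35  70 126 210

10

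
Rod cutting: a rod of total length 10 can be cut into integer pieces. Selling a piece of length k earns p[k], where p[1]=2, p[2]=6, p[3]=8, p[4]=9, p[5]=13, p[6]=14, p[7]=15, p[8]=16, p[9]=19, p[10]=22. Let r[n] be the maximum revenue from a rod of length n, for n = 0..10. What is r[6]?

   n    0    1    2    3    4    5    6    7    8    9   10
r[n]    0    2    6    8   12   14   18   20   24   26   30

18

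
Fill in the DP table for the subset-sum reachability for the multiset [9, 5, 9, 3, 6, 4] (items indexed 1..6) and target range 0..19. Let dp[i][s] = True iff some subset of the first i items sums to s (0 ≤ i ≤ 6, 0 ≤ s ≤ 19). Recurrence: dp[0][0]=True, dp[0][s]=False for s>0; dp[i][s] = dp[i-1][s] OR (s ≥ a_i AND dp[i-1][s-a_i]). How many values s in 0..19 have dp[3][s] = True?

5

i\s   0   1   2   3   4   5   6   7   8   9  10  11  12  13  14  15  16  17  18  19
  0   T   F   F   F   F   F   F   F   F   F   F   F   F   F   F   F   F   F   F   F
  1   T   F   F   F   F   F   F   F   F   T   F   F   F   F   F   F   F   F   F   F
  2   T   F   F   F   F   T   F   F   F   T   F   F   F   F   T   F   F   F   F   F
  3   T   F   F   F   F   T   F   F   F   T   F   F   F   F   T   F   F   F   T   F
  4   T   F   F   T   F   T   F   F   T   T   F   F   T   F   T   F   F   T   T   F
  5   T   F   F   T   F   T   T   F   T   T   F   T   T   F   T   T   F   T   T   F
  6   T   F   F   T   T   T   T   T   T   T   T   T   T   T   T   T   T   T   T   T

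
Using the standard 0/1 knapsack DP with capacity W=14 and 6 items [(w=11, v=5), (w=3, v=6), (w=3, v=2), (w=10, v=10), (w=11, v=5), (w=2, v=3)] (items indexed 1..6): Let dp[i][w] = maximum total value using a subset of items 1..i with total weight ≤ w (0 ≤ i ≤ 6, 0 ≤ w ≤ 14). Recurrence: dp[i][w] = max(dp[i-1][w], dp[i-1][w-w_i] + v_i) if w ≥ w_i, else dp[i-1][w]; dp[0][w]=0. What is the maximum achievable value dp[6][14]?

i\w   0   1   2   3   4   5   6   7   8   9  10  11  12  13  14
  0   0   0   0   0   0   0   0   0   0   0   0   0   0   0   0
  1   0   0   0   0   0   0   0   0   0   0   0   5   5   5   5
  2   0   0   0   6   6   6   6   6   6   6   6   6   6   6  11
  3   0   0   0   6   6   6   8   8   8   8   8   8   8   8  11
  4   0   0   0   6   6   6   8   8   8   8  10  10  10  16  16
  5   0   0   0   6   6   6   8   8   8   8  10  10  10  16  16
  6   0   0   3   6   6   9   9   9  11  11  11  11  13  16  16

16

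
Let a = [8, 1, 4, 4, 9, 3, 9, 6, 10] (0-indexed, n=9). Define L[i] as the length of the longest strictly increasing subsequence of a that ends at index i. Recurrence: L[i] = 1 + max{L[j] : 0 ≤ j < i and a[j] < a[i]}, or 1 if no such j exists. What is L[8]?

4

   i    0    1    2    3    4    5    6    7    8
a[i]    8    1    4    4    9    3    9    6   10
L[i]    1    1    2    2    3    2    3    3    4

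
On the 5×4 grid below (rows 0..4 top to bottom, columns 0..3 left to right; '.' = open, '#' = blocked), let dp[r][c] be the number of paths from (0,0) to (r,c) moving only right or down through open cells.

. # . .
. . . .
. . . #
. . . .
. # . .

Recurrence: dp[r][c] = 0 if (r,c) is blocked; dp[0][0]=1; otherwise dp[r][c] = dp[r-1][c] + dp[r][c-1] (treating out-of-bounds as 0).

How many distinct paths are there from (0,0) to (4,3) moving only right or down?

r\c   0   1   2   3
  0   1   0   0   0
  1   1   1   1   1
  2   1   2   3   0
  3   1   3   6   6
  4   1   0   6  12

12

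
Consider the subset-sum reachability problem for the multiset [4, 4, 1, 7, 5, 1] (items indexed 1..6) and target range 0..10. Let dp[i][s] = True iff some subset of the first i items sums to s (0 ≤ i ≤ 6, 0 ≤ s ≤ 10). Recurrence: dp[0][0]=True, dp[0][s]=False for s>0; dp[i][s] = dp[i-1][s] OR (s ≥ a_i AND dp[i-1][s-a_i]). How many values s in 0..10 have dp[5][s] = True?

i\s   0   1   2   3   4   5   6   7   8   9  10
  0   T   F   F   F   F   F   F   F   F   F   F
  1   T   F   F   F   T   F   F   F   F   F   F
  2   T   F   F   F   T   F   F   F   T   F   F
  3   T   T   F   F   T   T   F   F   T   T   F
  4   T   T   F   F   T   T   F   T   T   T   F
  5   T   T   F   F   T   T   T   T   T   T   T
  6   T   T   T   F   T   T   T   T   T   T   T

9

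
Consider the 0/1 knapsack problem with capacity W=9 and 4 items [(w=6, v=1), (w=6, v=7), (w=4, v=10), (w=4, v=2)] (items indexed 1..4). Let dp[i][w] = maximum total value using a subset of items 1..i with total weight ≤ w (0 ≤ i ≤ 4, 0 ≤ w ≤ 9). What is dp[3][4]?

i\w   0   1   2   3   4   5   6   7   8   9
  0   0   0   0   0   0   0   0   0   0   0
  1   0   0   0   0   0   0   1   1   1   1
  2   0   0   0   0   0   0   7   7   7   7
  3   0   0   0   0  10  10  10  10  10  10
  4   0   0   0   0  10  10  10  10  12  12

10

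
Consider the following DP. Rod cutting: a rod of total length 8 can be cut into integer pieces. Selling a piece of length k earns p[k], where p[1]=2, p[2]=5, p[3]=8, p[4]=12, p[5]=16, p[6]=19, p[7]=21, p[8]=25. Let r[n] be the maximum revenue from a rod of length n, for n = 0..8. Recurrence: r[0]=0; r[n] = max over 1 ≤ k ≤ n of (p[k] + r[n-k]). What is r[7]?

   n    0    1    2    3    4    5    6    7    8
r[n]    0    2    5    8   12   16   19   21   25

21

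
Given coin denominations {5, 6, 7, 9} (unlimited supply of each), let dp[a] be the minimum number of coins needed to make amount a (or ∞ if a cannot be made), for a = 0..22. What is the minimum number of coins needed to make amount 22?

 a  0  1  2  3  4  5  6  7  8  9 10 11 12 13 14 15 16 17 18 19 20 21 22
dp  0  -  -  -  -  1  1  1  -  1  2  2  2  2  2  2  2  3  2  3  3  3  3
(- denotes ∞ / unreachable)

3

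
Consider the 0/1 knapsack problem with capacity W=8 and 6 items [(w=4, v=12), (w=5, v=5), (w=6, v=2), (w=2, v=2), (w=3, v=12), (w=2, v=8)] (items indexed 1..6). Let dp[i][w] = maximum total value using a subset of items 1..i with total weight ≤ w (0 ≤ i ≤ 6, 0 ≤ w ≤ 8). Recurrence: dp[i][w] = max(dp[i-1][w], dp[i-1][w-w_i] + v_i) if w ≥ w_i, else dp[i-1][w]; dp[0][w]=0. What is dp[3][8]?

i\w   0   1   2   3   4   5   6   7   8
  0   0   0   0   0   0   0   0   0   0
  1   0   0   0   0  12  12  12  12  12
  2   0   0   0   0  12  12  12  12  12
  3   0   0   0   0  12  12  12  12  12
  4   0   0   2   2  12  12  14  14  14
  5   0   0   2  12  12  14  14  24  24
  6   0   0   8  12  12  20  20  24  24

12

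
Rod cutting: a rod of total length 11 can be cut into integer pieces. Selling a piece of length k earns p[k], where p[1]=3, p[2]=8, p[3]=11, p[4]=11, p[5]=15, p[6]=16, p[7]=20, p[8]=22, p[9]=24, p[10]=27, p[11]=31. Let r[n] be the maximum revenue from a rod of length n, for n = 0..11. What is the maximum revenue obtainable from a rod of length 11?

43

   n    0    1    2    3    4    5    6    7    8    9   10   11
r[n]    0    3    8   11   16   19   24   27   32   35   40   43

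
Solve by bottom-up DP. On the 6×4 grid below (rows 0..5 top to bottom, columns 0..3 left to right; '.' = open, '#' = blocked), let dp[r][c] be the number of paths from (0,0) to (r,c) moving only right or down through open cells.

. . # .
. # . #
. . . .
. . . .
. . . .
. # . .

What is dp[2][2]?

1

r\c   0   1   2   3
  0   1   1   0   0
  1   1   0   0   0
  2   1   1   1   1
  3   1   2   3   4
  4   1   3   6  10
  5   1   0   6  16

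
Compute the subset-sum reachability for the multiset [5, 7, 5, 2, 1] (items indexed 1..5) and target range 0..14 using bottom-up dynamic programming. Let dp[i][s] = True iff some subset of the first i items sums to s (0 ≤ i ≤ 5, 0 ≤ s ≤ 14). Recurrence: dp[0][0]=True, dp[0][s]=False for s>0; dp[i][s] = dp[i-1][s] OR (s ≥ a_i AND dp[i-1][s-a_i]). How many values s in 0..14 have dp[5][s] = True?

i\s   0   1   2   3   4   5   6   7   8   9  10  11  12  13  14
  0   T   F   F   F   F   F   F   F   F   F   F   F   F   F   F
  1   T   F   F   F   F   T   F   F   F   F   F   F   F   F   F
  2   T   F   F   F   F   T   F   T   F   F   F   F   T   F   F
  3   T   F   F   F   F   T   F   T   F   F   T   F   T   F   F
  4   T   F   T   F   F   T   F   T   F   T   T   F   T   F   T
  5   T   T   T   T   F   T   T   T   T   T   T   T   T   T   T

14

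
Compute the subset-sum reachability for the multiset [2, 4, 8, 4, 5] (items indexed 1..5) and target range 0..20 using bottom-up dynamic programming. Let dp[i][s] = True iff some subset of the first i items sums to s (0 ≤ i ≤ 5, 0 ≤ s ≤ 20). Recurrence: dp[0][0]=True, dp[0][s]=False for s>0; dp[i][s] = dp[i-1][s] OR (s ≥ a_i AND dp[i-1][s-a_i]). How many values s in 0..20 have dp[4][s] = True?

10

i\s   0   1   2   3   4   5   6   7   8   9  10  11  12  13  14  15  16  17  18  19  20
  0   T   F   F   F   F   F   F   F   F   F   F   F   F   F   F   F   F   F   F   F   F
  1   T   F   T   F   F   F   F   F   F   F   F   F   F   F   F   F   F   F   F   F   F
  2   T   F   T   F   T   F   T   F   F   F   F   F   F   F   F   F   F   F   F   F   F
  3   T   F   T   F   T   F   T   F   T   F   T   F   T   F   T   F   F   F   F   F   F
  4   T   F   T   F   T   F   T   F   T   F   T   F   T   F   T   F   T   F   T   F   F
  5   T   F   T   F   T   T   T   T   T   T   T   T   T   T   T   T   T   T   T   T   F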